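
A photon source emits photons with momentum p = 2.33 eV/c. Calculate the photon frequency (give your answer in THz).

First convert: p = 2.33 eV/c = 1.2452 × 10^-27 kg·m/s.
The photon relation is f = pc/h, giving f = 5.634 × 10^14 Hz.
Converting to THz: f = 563.4 THz ≈ 563 THz.

563 THz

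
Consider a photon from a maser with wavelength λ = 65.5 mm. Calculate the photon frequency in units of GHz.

Take c = 2.99792458e8 m/s.
In SI units: λ = 65.5 mm = 0.0655 m.
Apply f = c/λ: f = 4.577e9 Hz.
Converting to GHz: f = 4.577 GHz ≈ 4.58 GHz.

4.58 GHz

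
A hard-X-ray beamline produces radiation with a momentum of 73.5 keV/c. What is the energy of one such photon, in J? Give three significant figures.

1.18 × 10^-14 J

Use c = 2.99792458 × 10^8 m/s, 1 eV = 1.602176634 × 10^-19 J.
Convert to SI: p = 73.5 keV/c = 3.9281 × 10^-23 kg·m/s.
For a photon E = pc, so E = 1.178 × 10^-14 J.
So E ≈ 1.18 × 10^-14 J.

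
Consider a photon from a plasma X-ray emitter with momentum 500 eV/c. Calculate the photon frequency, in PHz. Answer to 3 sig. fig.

121 PHz

Convert to SI: p = 500 eV/c = 2.6721·10^-25 kg·m/s.
For a photon f = pc/h, so f = 1.209·10^17 Hz.
Converting to PHz: f = 120.9 PHz ≈ 121 PHz.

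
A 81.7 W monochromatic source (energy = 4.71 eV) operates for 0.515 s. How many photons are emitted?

5.58e19 photons

Total energy: E_total = P·t = 81.7 × 0.515 = 42.08 J.
Per-photon energy: E = 7.546e-19 J.
N = E_total / E_photon = 5.58e19.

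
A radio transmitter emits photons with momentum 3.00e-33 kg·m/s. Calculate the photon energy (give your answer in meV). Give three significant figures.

5.61e-3 meV

For a photon E = pc, so E = 8.994e-25 J.
Converting to meV: E = 0.005613 meV ≈ 5.61e-3 meV.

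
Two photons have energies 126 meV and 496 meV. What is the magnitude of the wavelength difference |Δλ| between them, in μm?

Using λ = hc/E: λ₁ = 9.840 × 10^-6 m, λ₂ = 2.500 × 10^-6 m.
|Δλ| = |9.840 × 10^-6 − 2.500 × 10^-6| = 7.34 × 10^-6 m = 7.34 μm.

7.34 μm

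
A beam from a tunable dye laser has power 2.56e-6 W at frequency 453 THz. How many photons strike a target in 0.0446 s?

Total energy: E_total = P·t = 2.56e-6 × 0.0446 = 1.142e-7 J.
Per-photon energy: E = 3.002e-19 J.
N = E_total / E_photon = 3.80e11.

3.80e11 photons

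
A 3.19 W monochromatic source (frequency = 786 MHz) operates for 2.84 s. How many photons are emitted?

1.74 × 10^25 photons

Total energy: E_total = P·t = 3.19 × 2.84 = 9.060 J.
Per-photon energy: E = 5.208 × 10^-25 J.
N = E_total / E_photon = 1.74 × 10^25.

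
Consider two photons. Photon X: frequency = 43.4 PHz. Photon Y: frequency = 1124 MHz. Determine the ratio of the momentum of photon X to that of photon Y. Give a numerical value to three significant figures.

p_X = 9.592 × 10^-26 kg·m/s (from frequency = 43.4 PHz, via p = hf/c).
p_Y = 2.484 × 10^-33 kg·m/s (from frequency = 1124 MHz, via p = hf/c).
Ratio = 9.592 × 10^-26 / 2.484 × 10^-33 = 3.86 × 10^7.

3.86 × 10^7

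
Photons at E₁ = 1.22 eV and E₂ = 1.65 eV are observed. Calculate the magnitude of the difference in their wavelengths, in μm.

0.265 μm

Using λ = hc/E: λ₁ = 1.016 × 10^-6 m, λ₂ = 7.514 × 10^-7 m.
|Δλ| = |1.016 × 10^-6 − 7.514 × 10^-7| = 2.65 × 10^-7 m = 0.265 μm.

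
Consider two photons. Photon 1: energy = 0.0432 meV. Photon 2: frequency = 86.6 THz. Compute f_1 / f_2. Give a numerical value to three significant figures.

1.21e-4

f_1 = 1.045e10 Hz (from energy = 0.0432 meV, via f = E/h).
f_2 = 8.660e13 Hz (from frequency = 86.6 THz, via f given directly).
Ratio = 1.045e10 / 8.660e13 = 1.21e-4.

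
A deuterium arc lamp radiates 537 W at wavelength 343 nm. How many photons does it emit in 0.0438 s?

4.06 × 10^19 photons

Total energy: E_total = P·t = 537 × 0.0438 = 23.52 J.
Per-photon energy: E = 5.791 × 10^-19 J.
N = E_total / E_photon = 4.06 × 10^19.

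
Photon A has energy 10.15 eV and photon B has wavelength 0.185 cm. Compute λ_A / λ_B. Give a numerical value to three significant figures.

λ_A = 1.222·10^-7 m (from energy = 10.15 eV, via λ = hc/E).
λ_B = 0.001850 m (from wavelength = 0.185 cm, via λ given directly).
Ratio = 1.222·10^-7 / 0.001850 = 6.60·10^-5.

6.60·10^-5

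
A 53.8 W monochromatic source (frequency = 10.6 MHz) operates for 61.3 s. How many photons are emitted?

4.70·10^29 photons

Total energy: E_total = P·t = 53.8 × 61.3 = 3298 J.
Per-photon energy: E = 7.024·10^-27 J.
N = E_total / E_photon = 4.70·10^29.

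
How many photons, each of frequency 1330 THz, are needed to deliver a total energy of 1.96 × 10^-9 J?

Per-photon energy: E = 8.813 × 10^-19 J (from frequency = 1330 THz).
N = E_total / E_photon = 1.96 × 10^-9 J / 8.813 × 10^-19 J = 2.22 × 10^9.

2.22 × 10^9 photons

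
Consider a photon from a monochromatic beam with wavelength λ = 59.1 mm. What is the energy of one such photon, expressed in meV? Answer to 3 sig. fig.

0.0210 meV

Take h = 6.62607015e-34 J·s, c = 2.99792458e8 m/s, 1 eV = 1.602176634e-19 J.
First convert: λ = 59.1 mm = 0.0591 m.
For a photon E = hc/λ, so E = 3.361e-24 J.
Converting to meV: E = 0.02098 meV ≈ 0.0210 meV.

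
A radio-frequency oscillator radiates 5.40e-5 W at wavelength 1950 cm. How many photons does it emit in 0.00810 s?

4.29e19 photons

Total energy: E_total = P·t = 5.40e-5 × 0.00810 = 4.374e-7 J.
Per-photon energy: E = 1.019e-26 J.
N = E_total / E_photon = 4.29e19.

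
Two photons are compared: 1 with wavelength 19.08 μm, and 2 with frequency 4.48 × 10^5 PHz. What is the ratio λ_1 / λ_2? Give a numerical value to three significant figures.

2.85 × 10^7

λ_1 = 1.908 × 10^-5 m (from wavelength = 19.08 μm, via λ given directly).
λ_2 = 6.692 × 10^-13 m (from frequency = 4.48 × 10^5 PHz, via λ = c/f).
Ratio = 1.908 × 10^-5 / 6.692 × 10^-13 = 2.85 × 10^7.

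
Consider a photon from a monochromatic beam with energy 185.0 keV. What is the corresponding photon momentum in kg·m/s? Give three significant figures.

(c = 2.99792458e8 m/s, 1 eV = 1.602176634e-19 J.)
First convert: E = 185.0 keV = 2.9640e-14 J.
Since p = E/c for a photon, p = 9.887e-23 kg·m/s.
So p ≈ 9.89e-23 kg·m/s.

9.89e-23 kg·m/s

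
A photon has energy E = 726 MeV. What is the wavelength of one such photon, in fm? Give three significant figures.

First convert: E = 726 MeV = 1.1632e-10 J.
Since λ = hc/E for a photon, λ = 1.708e-15 m.
Converting to fm: λ = 1.708 fm ≈ 1.71 fm.

1.71 fm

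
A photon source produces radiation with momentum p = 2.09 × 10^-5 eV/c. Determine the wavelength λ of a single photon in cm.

5.93 cm

Convert to SI: p = 2.09 × 10^-5 eV/c = 1.1170 × 10^-32 kg·m/s.
For a photon λ = h/p, so λ = 0.05932 m.
Converting to cm: λ = 5.932 cm ≈ 5.93 cm.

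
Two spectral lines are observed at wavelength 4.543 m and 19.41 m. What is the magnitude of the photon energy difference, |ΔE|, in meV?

Using E = hc/λ: E₁ = 4.3725 × 10^-26 J, E₂ = 1.0234 × 10^-26 J.
|ΔE| = |4.3725 × 10^-26 − 1.0234 × 10^-26| = 3.35 × 10^-26 J = 2.09 × 10^-4 meV.

2.09 × 10^-4 meV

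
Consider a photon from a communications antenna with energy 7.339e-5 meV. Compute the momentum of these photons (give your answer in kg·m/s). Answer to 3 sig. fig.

3.92e-35 kg·m/s

First convert: E = 7.339e-5 meV = 1.1758e-26 J.
Since p = E/c for a photon, p = 3.922e-35 kg·m/s.
So p ≈ 3.92e-35 kg·m/s.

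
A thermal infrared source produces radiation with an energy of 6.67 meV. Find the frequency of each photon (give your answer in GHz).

(h = 6.62607015e-34 J·s, 1 eV = 1.602176634e-19 J.)
Convert to SI: E = 6.67 meV = 1.0687e-21 J.
Apply f = E/h: f = 1.613e12 Hz.
Converting to GHz: f = 1613 GHz ≈ 1610 GHz.

1610 GHz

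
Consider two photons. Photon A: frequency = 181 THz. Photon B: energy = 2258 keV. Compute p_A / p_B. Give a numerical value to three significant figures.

3.32e-7

p_A = 4.000e-28 kg·m/s (from frequency = 181 THz, via p = hf/c).
p_B = 1.207e-21 kg·m/s (from energy = 2258 keV, via p = E/c).
Ratio = 4.000e-28 / 1.207e-21 = 3.32e-7.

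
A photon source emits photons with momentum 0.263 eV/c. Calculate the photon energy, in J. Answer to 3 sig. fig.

Take c = 2.99792458e8 m/s, 1 eV = 1.602176634e-19 J.
In SI units: p = 0.263 eV/c = 1.4055e-28 kg·m/s.
Apply E = pc: E = 4.214e-20 J.
So E ≈ 4.21e-20 J.

4.21e-20 J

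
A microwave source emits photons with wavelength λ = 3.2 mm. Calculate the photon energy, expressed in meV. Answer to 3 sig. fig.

Convert to SI: λ = 3.2 mm = 0.0032 m.
Apply E = hc/λ: E = 6.208·10^-23 J.
Converting to meV: E = 0.3875 meV ≈ 0.387 meV.

0.387 meV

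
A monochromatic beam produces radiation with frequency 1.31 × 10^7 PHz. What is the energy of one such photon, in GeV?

Use h = 6.62607015 × 10^-34 J·s, 1 eV = 1.602176634 × 10^-19 J.
Convert to SI: f = 1.31 × 10^7 PHz = 1.31 × 10^22 Hz.
Since E = hf for a photon, E = 8.680 × 10^-12 J.
Converting to GeV: E = 0.05418 GeV ≈ 0.0542 GeV.

0.0542 GeV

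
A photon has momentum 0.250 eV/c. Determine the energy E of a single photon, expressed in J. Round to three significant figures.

4.01 × 10^-20 J

(c = 2.99792458 × 10^8 m/s, 1 eV = 1.602176634 × 10^-19 J.)
First convert: p = 0.250 eV/c = 1.3361 × 10^-28 kg·m/s.
For a photon E = pc, so E = 4.005 × 10^-20 J.
So E ≈ 4.01 × 10^-20 J.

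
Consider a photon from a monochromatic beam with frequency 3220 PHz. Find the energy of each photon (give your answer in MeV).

Take h = 6.62607015e-34 J·s, 1 eV = 1.602176634e-19 J.
In SI units: f = 3220 PHz = 3.22e18 Hz.
For a photon E = hf, so E = 2.134e-15 J.
Converting to MeV: E = 0.01332 MeV ≈ 0.0133 MeV.

0.0133 MeV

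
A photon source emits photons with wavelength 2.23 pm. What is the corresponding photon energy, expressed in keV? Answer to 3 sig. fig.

556 keV

Use h = 6.62607015e-34 J·s, c = 2.99792458e8 m/s, 1 eV = 1.602176634e-19 J.
In SI units: λ = 2.23 pm = 2.23e-12 m.
The photon relation is E = hc/λ, giving E = 8.908e-14 J.
Converting to keV: E = 556.0 keV ≈ 556 keV.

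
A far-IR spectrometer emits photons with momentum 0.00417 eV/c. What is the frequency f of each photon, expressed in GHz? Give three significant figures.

1010 GHz

(h = 6.62607015 × 10^-34 J·s, c = 2.99792458 × 10^8 m/s, 1 eV = 1.602176634 × 10^-19 J.)
In SI units: p = 0.00417 eV/c = 2.2286 × 10^-30 kg·m/s.
The photon relation is f = pc/h, giving f = 1.008 × 10^12 Hz.
Converting to GHz: f = 1008 GHz ≈ 1010 GHz.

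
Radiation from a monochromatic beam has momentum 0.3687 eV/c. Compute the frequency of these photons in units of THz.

(h = 6.62607015 × 10^-34 J·s, c = 2.99792458 × 10^8 m/s, 1 eV = 1.602176634 × 10^-19 J.)
Convert to SI: p = 0.3687 eV/c = 1.9704 × 10^-28 kg·m/s.
Since f = pc/h for a photon, f = 8.915 × 10^13 Hz.
Converting to THz: f = 89.15 THz ≈ 89.2 THz.

89.2 THz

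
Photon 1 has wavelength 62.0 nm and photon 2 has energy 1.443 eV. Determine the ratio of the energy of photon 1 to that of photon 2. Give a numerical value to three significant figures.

E_1 = 3.204·10^-18 J (from wavelength = 62.0 nm, via E = hc/λ).
E_2 = 2.312·10^-19 J (from energy = 1.443 eV, via E given directly).
Ratio = 3.204·10^-18 / 2.312·10^-19 = 13.9.

13.9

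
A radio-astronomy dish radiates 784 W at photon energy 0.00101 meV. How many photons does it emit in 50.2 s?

Total energy: E_total = P·t = 784 × 50.2 = 39360 J.
Per-photon energy: E = 1.618 × 10^-25 J.
N = E_total / E_photon = 2.43 × 10^29.

2.43 × 10^29 photons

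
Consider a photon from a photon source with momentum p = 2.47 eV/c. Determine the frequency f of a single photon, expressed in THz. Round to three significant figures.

597 THz

(h = 6.62607015 × 10^-34 J·s, c = 2.99792458 × 10^8 m/s, 1 eV = 1.602176634 × 10^-19 J.)
In SI units: p = 2.47 eV/c = 1.3200 × 10^-27 kg·m/s.
Since f = pc/h for a photon, f = 5.972 × 10^14 Hz.
Converting to THz: f = 597.2 THz ≈ 597 THz.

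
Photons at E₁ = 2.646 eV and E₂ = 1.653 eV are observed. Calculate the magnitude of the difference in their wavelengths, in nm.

281 nm

Using λ = hc/E: λ₁ = 4.6857 × 10^-7 m, λ₂ = 7.5006 × 10^-7 m.
|Δλ| = |4.6857 × 10^-7 − 7.5006 × 10^-7| = 2.81 × 10^-7 m = 281 nm.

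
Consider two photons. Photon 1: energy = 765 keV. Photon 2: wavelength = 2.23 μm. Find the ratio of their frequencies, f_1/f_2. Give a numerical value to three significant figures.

f_1 = 1.850e20 Hz (from energy = 765 keV, via f = E/h).
f_2 = 1.344e14 Hz (from wavelength = 2.23 μm, via f = c/λ).
Ratio = 1.850e20 / 1.344e14 = 1.38e6.

1.38e6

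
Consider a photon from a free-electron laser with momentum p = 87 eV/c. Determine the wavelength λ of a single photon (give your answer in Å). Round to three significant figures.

143 Å

Take h = 6.62607015·10^-34 J·s, c = 2.99792458·10^8 m/s, 1 eV = 1.602176634·10^-19 J.
Convert to SI: p = 87 eV/c = 4.6495·10^-26 kg·m/s.
The photon relation is λ = h/p, giving λ = 1.425·10^-8 m.
Converting to Å: λ = 142.5 Å ≈ 143 Å.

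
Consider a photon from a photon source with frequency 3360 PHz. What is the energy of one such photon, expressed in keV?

13.9 keV

In SI units: f = 3360 PHz = 3.36 × 10^18 Hz.
Since E = hf for a photon, E = 2.226 × 10^-15 J.
Converting to keV: E = 13.90 keV ≈ 13.9 keV.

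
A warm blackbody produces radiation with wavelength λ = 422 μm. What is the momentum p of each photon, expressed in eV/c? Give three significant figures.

2.94 × 10^-3 eV/c

In SI units: λ = 422 μm = 4.22 × 10^-4 m.
Apply p = h/λ: p = 1.570 × 10^-30 kg·m/s.
Converting to eV/c: p = 0.002938 eV/c ≈ 2.94 × 10^-3 eV/c.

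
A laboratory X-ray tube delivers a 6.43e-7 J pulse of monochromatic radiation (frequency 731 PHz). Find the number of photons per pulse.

Per-photon energy: E = 4.844e-16 J (from frequency = 731 PHz).
N = E_total / E_photon = 6.43e-7 J / 4.844e-16 J = 1.33e9.

1.33e9 photons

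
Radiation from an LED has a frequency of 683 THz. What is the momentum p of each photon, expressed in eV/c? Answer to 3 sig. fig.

2.82 eV/c

First convert: f = 683 THz = 6.83e14 Hz.
Apply p = hf/c: p = 1.510e-27 kg·m/s.
Converting to eV/c: p = 2.825 eV/c ≈ 2.82 eV/c.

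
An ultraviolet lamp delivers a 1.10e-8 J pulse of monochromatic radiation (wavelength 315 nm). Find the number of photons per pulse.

1.74e10 photons

Per-photon energy: E = 6.306e-19 J (from wavelength = 315 nm).
N = E_total / E_photon = 1.10e-8 J / 6.306e-19 J = 1.74e10.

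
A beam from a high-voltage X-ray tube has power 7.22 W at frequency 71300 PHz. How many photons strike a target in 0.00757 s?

1.16e12 photons

Total energy: E_total = P·t = 7.22 × 0.00757 = 0.05466 J.
Per-photon energy: E = 4.724e-14 J.
N = E_total / E_photon = 1.16e12.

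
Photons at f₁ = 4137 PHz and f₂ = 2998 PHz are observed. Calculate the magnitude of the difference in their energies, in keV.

Using E = hf: E₁ = 2.7412e-15 J, E₂ = 1.9865e-15 J.
|ΔE| = |2.7412e-15 − 1.9865e-15| = 7.55e-16 J = 4.71 keV.

4.71 keV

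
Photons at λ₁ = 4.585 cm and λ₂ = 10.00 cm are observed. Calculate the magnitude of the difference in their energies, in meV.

0.0146 meV

Using E = hc/λ: E₁ = 4.3325e-24 J, E₂ = 1.9864e-24 J.
|ΔE| = |4.3325e-24 − 1.9864e-24| = 2.35e-24 J = 0.0146 meV.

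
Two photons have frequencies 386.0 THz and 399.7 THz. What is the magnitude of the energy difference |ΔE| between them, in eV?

Using E = hf: E₁ = 2.5577e-19 J, E₂ = 2.6484e-19 J.
|ΔE| = |2.5577e-19 − 2.6484e-19| = 9.08e-21 J = 0.0567 eV.

0.0567 eV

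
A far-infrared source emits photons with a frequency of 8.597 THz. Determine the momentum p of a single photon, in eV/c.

(h = 6.62607015e-34 J·s, c = 2.99792458e8 m/s, 1 eV = 1.602176634e-19 J.)
Convert to SI: f = 8.597 THz = 8.597e12 Hz.
Since p = hf/c for a photon, p = 1.900e-29 kg·m/s.
Converting to eV/c: p = 0.03555 eV/c ≈ 0.0356 eV/c.

0.0356 eV/c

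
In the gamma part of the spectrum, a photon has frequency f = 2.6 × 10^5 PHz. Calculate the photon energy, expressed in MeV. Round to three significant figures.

In SI units: f = 2.6 × 10^5 PHz = 2.6 × 10^20 Hz.
The photon relation is E = hf, giving E = 1.723 × 10^-13 J.
Converting to MeV: E = 1.075 MeV ≈ 1.08 MeV.

1.08 MeV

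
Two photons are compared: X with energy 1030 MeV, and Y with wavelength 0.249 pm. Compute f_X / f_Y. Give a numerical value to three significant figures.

f_X = 2.491e23 Hz (from energy = 1030 MeV, via f = E/h).
f_Y = 1.204e21 Hz (from wavelength = 0.249 pm, via f = c/λ).
Ratio = 2.491e23 / 1.204e21 = 207.

207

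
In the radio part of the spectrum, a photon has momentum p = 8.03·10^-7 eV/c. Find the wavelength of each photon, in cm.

154 cm

Use h = 6.62607015·10^-34 J·s, c = 2.99792458·10^8 m/s, 1 eV = 1.602176634·10^-19 J.
Convert to SI: p = 8.03·10^-7 eV/c = 4.2915·10^-34 kg·m/s.
Since λ = h/p for a photon, λ = 1.544 m.
Converting to cm: λ = 154.4 cm ≈ 154 cm.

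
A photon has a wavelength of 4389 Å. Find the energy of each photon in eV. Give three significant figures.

2.82 eV

First convert: λ = 4389 Å = 4.389 × 10^-7 m.
For a photon E = hc/λ, so E = 4.526 × 10^-19 J.
Converting to eV: E = 2.825 eV ≈ 2.82 eV.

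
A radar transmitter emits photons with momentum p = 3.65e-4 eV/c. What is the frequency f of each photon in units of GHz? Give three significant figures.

88.3 GHz

Take h = 6.62607015e-34 J·s, c = 2.99792458e8 m/s, 1 eV = 1.602176634e-19 J.
In SI units: p = 3.65e-4 eV/c = 1.9507e-31 kg·m/s.
Apply f = pc/h: f = 8.826e10 Hz.
Converting to GHz: f = 88.26 GHz ≈ 88.3 GHz.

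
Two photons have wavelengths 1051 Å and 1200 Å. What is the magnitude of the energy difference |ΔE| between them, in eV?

Using E = hc/λ: E₁ = 1.8901e-18 J, E₂ = 1.6554e-18 J.
|ΔE| = |1.8901e-18 − 1.6554e-18| = 2.35e-19 J = 1.46 eV.

1.46 eV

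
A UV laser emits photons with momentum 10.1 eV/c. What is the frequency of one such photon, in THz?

In SI units: p = 10.1 eV/c = 5.3977·10^-27 kg·m/s.
Since f = pc/h for a photon, f = 2.442·10^15 Hz.
Converting to THz: f = 2442 THz ≈ 2440 THz.

2440 THz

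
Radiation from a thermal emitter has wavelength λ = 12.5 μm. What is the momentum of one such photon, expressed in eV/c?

0.0992 eV/c

First convert: λ = 12.5 μm = 1.25 × 10^-5 m.
For a photon p = h/λ, so p = 5.301 × 10^-29 kg·m/s.
Converting to eV/c: p = 0.09919 eV/c ≈ 0.0992 eV/c.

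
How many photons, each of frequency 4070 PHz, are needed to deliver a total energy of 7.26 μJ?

2.69 × 10^9 photons

Per-photon energy: E = 2.697 × 10^-15 J (from frequency = 4070 PHz).
N = E_total / E_photon = 7.26 × 10^-6 J / 2.697 × 10^-15 J = 2.69 × 10^9.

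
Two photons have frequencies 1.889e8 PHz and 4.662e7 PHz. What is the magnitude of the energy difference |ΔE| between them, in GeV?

Using E = hf: E₁ = 1.2517e-10 J, E₂ = 3.0891e-11 J.
|ΔE| = |1.2517e-10 − 3.0891e-11| = 9.43e-11 J = 0.588 GeV.

0.588 GeV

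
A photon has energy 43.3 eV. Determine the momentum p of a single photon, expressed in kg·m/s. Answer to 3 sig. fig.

Use c = 2.99792458·10^8 m/s, 1 eV = 1.602176634·10^-19 J.
In SI units: E = 43.3 eV = 6.9374·10^-18 J.
For a photon p = E/c, so p = 2.314·10^-26 kg·m/s.
So p ≈ 2.31·10^-26 kg·m/s.

2.31·10^-26 kg·m/s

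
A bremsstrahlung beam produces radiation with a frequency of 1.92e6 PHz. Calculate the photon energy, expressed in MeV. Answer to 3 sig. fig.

7.94 MeV

Use h = 6.62607015e-34 J·s, 1 eV = 1.602176634e-19 J.
First convert: f = 1.92e6 PHz = 1.92e21 Hz.
The photon relation is E = hf, giving E = 1.272e-12 J.
Converting to MeV: E = 7.940 MeV ≈ 7.94 MeV.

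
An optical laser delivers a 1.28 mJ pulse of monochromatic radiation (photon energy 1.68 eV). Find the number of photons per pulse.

Per-photon energy: E = 2.692 × 10^-19 J (from energy = 1.68 eV).
N = E_total / E_photon = 0.00128 J / 2.692 × 10^-19 J = 4.76 × 10^15.

4.76 × 10^15 photons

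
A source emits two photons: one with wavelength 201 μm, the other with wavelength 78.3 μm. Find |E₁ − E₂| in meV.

9.67 meV

Using E = hc/λ: E₁ = 9.883e-22 J, E₂ = 2.537e-21 J.
|ΔE| = |9.883e-22 − 2.537e-21| = 1.55e-21 J = 9.67 meV.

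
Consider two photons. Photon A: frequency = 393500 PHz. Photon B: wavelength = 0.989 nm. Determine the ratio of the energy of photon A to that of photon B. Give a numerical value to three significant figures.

1300

E_A = 2.607e-13 J (from frequency = 393500 PHz, via E = hf).
E_B = 2.009e-16 J (from wavelength = 0.989 nm, via E = hc/λ).
Ratio = 2.607e-13 / 2.009e-16 = 1300.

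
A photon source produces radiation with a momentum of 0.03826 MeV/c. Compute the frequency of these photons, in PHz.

Use h = 6.62607015e-34 J·s, c = 2.99792458e8 m/s, 1 eV = 1.602176634e-19 J.
First convert: p = 0.03826 MeV/c = 2.0447e-23 kg·m/s.
For a photon f = pc/h, so f = 9.251e18 Hz.
Converting to PHz: f = 9251 PHz ≈ 9250 PHz.

9250 PHz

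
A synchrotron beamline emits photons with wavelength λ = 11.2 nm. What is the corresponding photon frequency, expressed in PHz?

Take c = 2.99792458·10^8 m/s.
In SI units: λ = 11.2 nm = 1.12·10^-8 m.
For a photon f = c/λ, so f = 2.677·10^16 Hz.
Converting to PHz: f = 26.77 PHz ≈ 26.8 PHz.

26.8 PHz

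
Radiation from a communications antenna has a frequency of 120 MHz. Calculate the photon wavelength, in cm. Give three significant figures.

Take c = 2.99792458 × 10^8 m/s.
In SI units: f = 120 MHz = 1.2 × 10^8 Hz.
Apply λ = c/f: λ = 2.498 m.
Converting to cm: λ = 249.8 cm ≈ 250 cm.

250 cm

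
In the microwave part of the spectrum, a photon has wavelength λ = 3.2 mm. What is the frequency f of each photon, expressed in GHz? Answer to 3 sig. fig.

93.7 GHz

Take c = 2.99792458e8 m/s.
First convert: λ = 3.2 mm = 0.0032 m.
The photon relation is f = c/λ, giving f = 9.369e10 Hz.
Converting to GHz: f = 93.69 GHz ≈ 93.7 GHz.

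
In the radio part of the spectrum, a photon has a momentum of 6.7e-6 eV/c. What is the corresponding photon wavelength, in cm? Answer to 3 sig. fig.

Use h = 6.62607015e-34 J·s, c = 2.99792458e8 m/s, 1 eV = 1.602176634e-19 J.
First convert: p = 6.7e-6 eV/c = 3.5807e-33 kg·m/s.
For a photon λ = h/p, so λ = 0.1851 m.
Converting to cm: λ = 18.51 cm ≈ 18.5 cm.

18.5 cm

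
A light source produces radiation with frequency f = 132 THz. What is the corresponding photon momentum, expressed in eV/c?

Use h = 6.62607015 × 10^-34 J·s, c = 2.99792458 × 10^8 m/s, 1 eV = 1.602176634 × 10^-19 J.
Convert to SI: f = 132 THz = 1.32 × 10^14 Hz.
Apply p = hf/c: p = 2.917 × 10^-28 kg·m/s.
Converting to eV/c: p = 0.5459 eV/c ≈ 0.546 eV/c.

0.546 eV/c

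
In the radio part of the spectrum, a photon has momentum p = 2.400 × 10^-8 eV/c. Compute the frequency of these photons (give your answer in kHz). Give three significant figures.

5800 kHz

Take h = 6.62607015 × 10^-34 J·s, c = 2.99792458 × 10^8 m/s, 1 eV = 1.602176634 × 10^-19 J.
First convert: p = 2.400 × 10^-8 eV/c = 1.2826 × 10^-35 kg·m/s.
For a photon f = pc/h, so f = 5.803 × 10^6 Hz.
Converting to kHz: f = 5803 kHz ≈ 5800 kHz.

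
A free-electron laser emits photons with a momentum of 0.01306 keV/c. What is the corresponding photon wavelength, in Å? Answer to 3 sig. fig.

Take h = 6.62607015e-34 J·s, c = 2.99792458e8 m/s, 1 eV = 1.602176634e-19 J.
In SI units: p = 0.01306 keV/c = 6.9796e-27 kg·m/s.
The photon relation is λ = h/p, giving λ = 9.493e-8 m.
Converting to Å: λ = 949.3 Å ≈ 949 Å.

949 Å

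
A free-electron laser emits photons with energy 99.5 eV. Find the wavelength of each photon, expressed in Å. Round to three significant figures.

In SI units: E = 99.5 eV = 1.5942e-17 J.
Since λ = hc/E for a photon, λ = 1.246e-8 m.
Converting to Å: λ = 124.6 Å ≈ 125 Å.

125 Å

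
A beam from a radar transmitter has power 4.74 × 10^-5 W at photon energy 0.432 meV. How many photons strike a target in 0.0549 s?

3.76 × 10^16 photons

Total energy: E_total = P·t = 4.74 × 10^-5 × 0.0549 = 2.602 × 10^-6 J.
Per-photon energy: E = 6.921 × 10^-23 J.
N = E_total / E_photon = 3.76 × 10^16.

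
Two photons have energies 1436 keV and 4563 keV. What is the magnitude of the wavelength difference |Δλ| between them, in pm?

Using λ = hc/E: λ₁ = 8.6340 × 10^-13 m, λ₂ = 2.7172 × 10^-13 m.
|Δλ| = |8.6340 × 10^-13 − 2.7172 × 10^-13| = 5.92 × 10^-13 m = 0.592 pm.

0.592 pm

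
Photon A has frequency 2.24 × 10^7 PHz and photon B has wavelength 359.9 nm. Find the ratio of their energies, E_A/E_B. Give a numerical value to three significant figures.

E_A = 1.484 × 10^-11 J (from frequency = 2.24 × 10^7 PHz, via E = hf).
E_B = 5.519 × 10^-19 J (from wavelength = 359.9 nm, via E = hc/λ).
Ratio = 1.484 × 10^-11 / 5.519 × 10^-19 = 2.69 × 10^7.

2.69 × 10^7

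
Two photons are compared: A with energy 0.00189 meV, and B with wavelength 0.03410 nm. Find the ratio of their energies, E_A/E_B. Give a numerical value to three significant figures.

E_A = 3.028e-25 J (from energy = 0.00189 meV, via E given directly).
E_B = 5.825e-15 J (from wavelength = 0.03410 nm, via E = hc/λ).
Ratio = 3.028e-25 / 5.825e-15 = 5.20e-11.

5.20e-11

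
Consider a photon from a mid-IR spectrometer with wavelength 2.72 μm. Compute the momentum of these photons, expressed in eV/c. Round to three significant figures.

Take h = 6.62607015 × 10^-34 J·s, c = 2.99792458 × 10^8 m/s, 1 eV = 1.602176634 × 10^-19 J.
Convert to SI: λ = 2.72 μm = 2.72 × 10^-6 m.
The photon relation is p = h/λ, giving p = 2.436 × 10^-28 kg·m/s.
Converting to eV/c: p = 0.4558 eV/c ≈ 0.456 eV/c.

0.456 eV/c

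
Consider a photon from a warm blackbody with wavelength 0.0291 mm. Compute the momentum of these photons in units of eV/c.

In SI units: λ = 0.0291 mm = 2.91·10^-5 m.
For a photon p = h/λ, so p = 2.277·10^-29 kg·m/s.
Converting to eV/c: p = 0.04261 eV/c ≈ 0.0426 eV/c.

0.0426 eV/c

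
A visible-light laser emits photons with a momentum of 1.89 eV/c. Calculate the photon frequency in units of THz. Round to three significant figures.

457 THz

First convert: p = 1.89 eV/c = 1.0101·10^-27 kg·m/s.
Since f = pc/h for a photon, f = 4.570·10^14 Hz.
Converting to THz: f = 457.0 THz ≈ 457 THz.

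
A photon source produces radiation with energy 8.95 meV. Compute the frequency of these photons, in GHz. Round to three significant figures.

2160 GHz

First convert: E = 8.95 meV = 1.4339·10^-21 J.
For a photon f = E/h, so f = 2.164·10^12 Hz.
Converting to GHz: f = 2164 GHz ≈ 2160 GHz.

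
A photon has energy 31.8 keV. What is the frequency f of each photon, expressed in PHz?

(h = 6.62607015 × 10^-34 J·s, 1 eV = 1.602176634 × 10^-19 J.)
In SI units: E = 31.8 keV = 5.0949 × 10^-15 J.
For a photon f = E/h, so f = 7.689 × 10^18 Hz.
Converting to PHz: f = 7689 PHz ≈ 7690 PHz.

7690 PHz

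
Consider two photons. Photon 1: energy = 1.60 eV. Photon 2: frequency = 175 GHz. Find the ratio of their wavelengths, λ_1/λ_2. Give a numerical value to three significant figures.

4.52·10^-4

λ_1 = 7.749·10^-7 m (from energy = 1.60 eV, via λ = hc/E).
λ_2 = 0.001713 m (from frequency = 175 GHz, via λ = c/f).
Ratio = 7.749·10^-7 / 0.001713 = 4.52·10^-4.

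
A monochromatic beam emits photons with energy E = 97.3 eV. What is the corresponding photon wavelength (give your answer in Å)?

127 Å

Convert to SI: E = 97.3 eV = 1.5589 × 10^-17 J.
For a photon λ = hc/E, so λ = 1.274 × 10^-8 m.
Converting to Å: λ = 127.4 Å ≈ 127 Å.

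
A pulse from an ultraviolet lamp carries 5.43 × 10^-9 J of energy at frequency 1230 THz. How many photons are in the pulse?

Per-photon energy: E = 8.150 × 10^-19 J (from frequency = 1230 THz).
N = E_total / E_photon = 5.43 × 10^-9 J / 8.150 × 10^-19 J = 6.66 × 10^9.

6.66 × 10^9 photons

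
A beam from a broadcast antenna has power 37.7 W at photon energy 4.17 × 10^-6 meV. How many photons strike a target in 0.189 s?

Total energy: E_total = P·t = 37.7 × 0.189 = 7.125 J.
Per-photon energy: E = 6.681 × 10^-28 J.
N = E_total / E_photon = 1.07 × 10^28.

1.07 × 10^28 photons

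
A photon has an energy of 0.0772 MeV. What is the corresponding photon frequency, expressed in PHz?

(h = 6.62607015·10^-34 J·s, 1 eV = 1.602176634·10^-19 J.)
First convert: E = 0.0772 MeV = 1.2369·10^-14 J.
Apply f = E/h: f = 1.867·10^19 Hz.
Converting to PHz: f = 18670 PHz ≈ 1.87·10^4 PHz.

1.87·10^4 PHz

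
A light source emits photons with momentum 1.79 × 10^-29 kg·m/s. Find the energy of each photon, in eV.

0.0335 eV

Use c = 2.99792458 × 10^8 m/s, 1 eV = 1.602176634 × 10^-19 J.
The photon relation is E = pc, giving E = 5.366 × 10^-21 J.
Converting to eV: E = 0.03349 eV ≈ 0.0335 eV.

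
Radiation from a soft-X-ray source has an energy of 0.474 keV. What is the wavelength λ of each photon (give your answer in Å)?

26.2 Å

Convert to SI: E = 0.474 keV = 7.5943e-17 J.
For a photon λ = hc/E, so λ = 2.616e-9 m.
Converting to Å: λ = 26.16 Å ≈ 26.2 Å.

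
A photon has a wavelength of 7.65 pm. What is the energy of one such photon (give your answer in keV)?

First convert: λ = 7.65 pm = 7.65 × 10^-12 m.
Since E = hc/λ for a photon, E = 2.597 × 10^-14 J.
Converting to keV: E = 162.1 keV ≈ 162 keV.

162 keV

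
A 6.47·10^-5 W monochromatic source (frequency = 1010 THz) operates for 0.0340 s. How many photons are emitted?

3.29·10^12 photons

Total energy: E_total = P·t = 6.47·10^-5 × 0.0340 = 2.200·10^-6 J.
Per-photon energy: E = 6.692·10^-19 J.
N = E_total / E_photon = 3.29·10^12.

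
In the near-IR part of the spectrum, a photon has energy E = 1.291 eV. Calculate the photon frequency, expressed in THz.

312 THz

Use h = 6.62607015e-34 J·s, 1 eV = 1.602176634e-19 J.
In SI units: E = 1.291 eV = 2.0684e-19 J.
For a photon f = E/h, so f = 3.122e14 Hz.
Converting to THz: f = 312.2 THz ≈ 312 THz.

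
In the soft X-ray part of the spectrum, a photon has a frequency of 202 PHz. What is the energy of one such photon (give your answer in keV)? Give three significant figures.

0.835 keV

(h = 6.62607015 × 10^-34 J·s, 1 eV = 1.602176634 × 10^-19 J.)
First convert: f = 202 PHz = 2.02 × 10^17 Hz.
Since E = hf for a photon, E = 1.338 × 10^-16 J.
Converting to keV: E = 0.8354 keV ≈ 0.835 keV.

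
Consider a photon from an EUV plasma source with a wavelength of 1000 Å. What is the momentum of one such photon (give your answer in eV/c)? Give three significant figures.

12.4 eV/c

First convert: λ = 1000 Å = 1.0 × 10^-7 m.
Since p = h/λ for a photon, p = 6.626 × 10^-27 kg·m/s.
Converting to eV/c: p = 12.40 eV/c ≈ 12.4 eV/c.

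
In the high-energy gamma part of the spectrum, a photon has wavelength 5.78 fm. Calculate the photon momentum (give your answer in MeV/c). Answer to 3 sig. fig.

Convert to SI: λ = 5.78 fm = 5.78 × 10^-15 m.
Apply p = h/λ: p = 1.146 × 10^-19 kg·m/s.
Converting to MeV/c: p = 214.5 MeV/c ≈ 215 MeV/c.

215 MeV/c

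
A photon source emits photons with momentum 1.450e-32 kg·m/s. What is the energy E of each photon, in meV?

0.0271 meV

Since E = pc for a photon, E = 4.347e-24 J.
Converting to meV: E = 0.02713 meV ≈ 0.0271 meV.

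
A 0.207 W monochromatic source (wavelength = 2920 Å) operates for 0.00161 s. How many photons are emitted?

Total energy: E_total = P·t = 0.207 × 0.00161 = 3.333 × 10^-4 J.
Per-photon energy: E = 6.803 × 10^-19 J.
N = E_total / E_photon = 4.90 × 10^14.

4.90 × 10^14 photons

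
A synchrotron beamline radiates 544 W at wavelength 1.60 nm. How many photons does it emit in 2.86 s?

1.25e19 photons

Total energy: E_total = P·t = 544 × 2.86 = 1556 J.
Per-photon energy: E = 1.242e-16 J.
N = E_total / E_photon = 1.25e19.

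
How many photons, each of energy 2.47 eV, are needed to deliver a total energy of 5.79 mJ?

Per-photon energy: E = 3.957 × 10^-19 J (from energy = 2.47 eV).
N = E_total / E_photon = 0.00579 J / 3.957 × 10^-19 J = 1.46 × 10^16.

1.46 × 10^16 photons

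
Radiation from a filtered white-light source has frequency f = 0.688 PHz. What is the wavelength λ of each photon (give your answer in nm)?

436 nm

First convert: f = 0.688 PHz = 6.88 × 10^14 Hz.
Apply λ = c/f: λ = 4.357 × 10^-7 m.
Converting to nm: λ = 435.7 nm ≈ 436 nm.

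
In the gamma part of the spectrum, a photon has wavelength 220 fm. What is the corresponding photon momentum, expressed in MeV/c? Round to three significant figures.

5.64 MeV/c

In SI units: λ = 220 fm = 2.2 × 10^-13 m.
The photon relation is p = h/λ, giving p = 3.012 × 10^-21 kg·m/s.
Converting to MeV/c: p = 5.636 MeV/c ≈ 5.64 MeV/c.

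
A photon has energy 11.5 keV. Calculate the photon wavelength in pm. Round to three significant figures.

108 pm

Use h = 6.62607015e-34 J·s, c = 2.99792458e8 m/s, 1 eV = 1.602176634e-19 J.
Convert to SI: E = 11.5 keV = 1.8425e-15 J.
For a photon λ = hc/E, so λ = 1.078e-10 m.
Converting to pm: λ = 107.8 pm ≈ 108 pm.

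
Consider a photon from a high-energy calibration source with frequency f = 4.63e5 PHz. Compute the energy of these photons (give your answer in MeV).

(h = 6.62607015e-34 J·s, 1 eV = 1.602176634e-19 J.)
Convert to SI: f = 4.63e5 PHz = 4.63e20 Hz.
For a photon E = hf, so E = 3.068e-13 J.
Converting to MeV: E = 1.915 MeV ≈ 1.91 MeV.

1.91 MeV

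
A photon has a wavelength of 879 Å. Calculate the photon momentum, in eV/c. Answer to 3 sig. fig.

14.1 eV/c

First convert: λ = 879 Å = 8.79 × 10^-8 m.
Since p = h/λ for a photon, p = 7.538 × 10^-27 kg·m/s.
Converting to eV/c: p = 14.11 eV/c ≈ 14.1 eV/c.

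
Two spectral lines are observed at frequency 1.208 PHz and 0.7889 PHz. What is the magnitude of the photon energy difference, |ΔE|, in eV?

Using E = hf: E₁ = 8.0043 × 10^-19 J, E₂ = 5.2273 × 10^-19 J.
|ΔE| = |8.0043 × 10^-19 − 5.2273 × 10^-19| = 2.78 × 10^-19 J = 1.73 eV.

1.73 eV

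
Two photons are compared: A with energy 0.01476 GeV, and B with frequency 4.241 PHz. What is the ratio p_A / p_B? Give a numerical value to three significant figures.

8.42e5

p_A = 7.888e-21 kg·m/s (from energy = 0.01476 GeV, via p = E/c).
p_B = 9.374e-27 kg·m/s (from frequency = 4.241 PHz, via p = hf/c).
Ratio = 7.888e-21 / 9.374e-27 = 8.42e5.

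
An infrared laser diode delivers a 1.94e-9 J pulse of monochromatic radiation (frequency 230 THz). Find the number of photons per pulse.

Per-photon energy: E = 1.524e-19 J (from frequency = 230 THz).
N = E_total / E_photon = 1.94e-9 J / 1.524e-19 J = 1.27e10.

1.27e10 photons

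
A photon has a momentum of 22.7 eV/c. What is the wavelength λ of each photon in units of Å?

546 Å

First convert: p = 22.7 eV/c = 1.2132 × 10^-26 kg·m/s.
Since λ = h/p for a photon, λ = 5.462 × 10^-8 m.
Converting to Å: λ = 546.2 Å ≈ 546 Å.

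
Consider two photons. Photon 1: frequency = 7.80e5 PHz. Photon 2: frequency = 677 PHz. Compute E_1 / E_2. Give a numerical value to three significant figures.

1150

E_1 = 5.168e-13 J (from frequency = 7.80e5 PHz, via E = hf).
E_2 = 4.486e-16 J (from frequency = 677 PHz, via E = hf).
Ratio = 5.168e-13 / 4.486e-16 = 1150.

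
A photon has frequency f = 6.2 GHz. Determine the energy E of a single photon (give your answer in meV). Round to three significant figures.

0.0256 meV

(h = 6.62607015 × 10^-34 J·s, 1 eV = 1.602176634 × 10^-19 J.)
In SI units: f = 6.2 GHz = 6.2 × 10^9 Hz.
For a photon E = hf, so E = 4.108 × 10^-24 J.
Converting to meV: E = 0.02564 meV ≈ 0.0256 meV.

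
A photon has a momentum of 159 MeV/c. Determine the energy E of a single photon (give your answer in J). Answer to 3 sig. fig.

Use c = 2.99792458e8 m/s, 1 eV = 1.602176634e-19 J.
In SI units: p = 159 MeV/c = 8.4974e-20 kg·m/s.
Since E = pc for a photon, E = 2.547e-11 J.
So E ≈ 2.55e-11 J.

2.55e-11 J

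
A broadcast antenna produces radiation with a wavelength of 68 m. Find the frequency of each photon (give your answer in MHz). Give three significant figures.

4.41 MHz

For a photon f = c/λ, so f = 4.409e6 Hz.
Converting to MHz: f = 4.409 MHz ≈ 4.41 MHz.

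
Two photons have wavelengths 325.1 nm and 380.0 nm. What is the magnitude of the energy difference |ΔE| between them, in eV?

0.551 eV

Using E = hc/λ: E₁ = 6.1103e-19 J, E₂ = 5.2275e-19 J.
|ΔE| = |6.1103e-19 − 5.2275e-19| = 8.83e-20 J = 0.551 eV.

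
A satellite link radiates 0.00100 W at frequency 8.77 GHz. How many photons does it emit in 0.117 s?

Total energy: E_total = P·t = 0.00100 × 0.117 = 1.170e-4 J.
Per-photon energy: E = 5.811e-24 J.
N = E_total / E_photon = 2.01e19.

2.01e19 photons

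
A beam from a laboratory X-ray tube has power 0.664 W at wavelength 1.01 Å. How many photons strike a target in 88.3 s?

2.98e16 photons

Total energy: E_total = P·t = 0.664 × 88.3 = 58.63 J.
Per-photon energy: E = 1.967e-15 J.
N = E_total / E_photon = 2.98e16.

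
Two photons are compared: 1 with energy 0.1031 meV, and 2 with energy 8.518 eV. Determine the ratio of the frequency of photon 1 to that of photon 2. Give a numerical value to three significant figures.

1.21e-5

f_1 = 2.493e10 Hz (from energy = 0.1031 meV, via f = E/h).
f_2 = 2.060e15 Hz (from energy = 8.518 eV, via f = E/h).
Ratio = 2.493e10 / 2.060e15 = 1.21e-5.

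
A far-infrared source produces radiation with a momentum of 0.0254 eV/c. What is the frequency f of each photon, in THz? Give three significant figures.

6.14 THz

First convert: p = 0.0254 eV/c = 1.3574 × 10^-29 kg·m/s.
For a photon f = pc/h, so f = 6.142 × 10^12 Hz.
Converting to THz: f = 6.142 THz ≈ 6.14 THz.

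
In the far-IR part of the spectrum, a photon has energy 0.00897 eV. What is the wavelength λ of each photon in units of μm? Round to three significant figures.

First convert: E = 0.00897 eV = 1.4372 × 10^-21 J.
Since λ = hc/E for a photon, λ = 1.382 × 10^-4 m.
Converting to μm: λ = 138.2 μm ≈ 138 μm.

138 μm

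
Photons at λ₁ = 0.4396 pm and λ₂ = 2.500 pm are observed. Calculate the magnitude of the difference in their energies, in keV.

2320 keV

Using E = hc/λ: E₁ = 4.5188 × 10^-13 J, E₂ = 7.9458 × 10^-14 J.
|ΔE| = |4.5188 × 10^-13 − 7.9458 × 10^-14| = 3.72 × 10^-13 J = 2320 keV.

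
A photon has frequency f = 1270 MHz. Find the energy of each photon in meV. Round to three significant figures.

5.25e-3 meV

In SI units: f = 1270 MHz = 1.27e9 Hz.
Apply E = hf: E = 8.415e-25 J.
Converting to meV: E = 0.005252 meV ≈ 5.25e-3 meV.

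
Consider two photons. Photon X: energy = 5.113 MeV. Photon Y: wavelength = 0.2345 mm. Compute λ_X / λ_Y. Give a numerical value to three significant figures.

1.03e-9

λ_X = 2.425e-13 m (from energy = 5.113 MeV, via λ = hc/E).
λ_Y = 2.345e-4 m (from wavelength = 0.2345 mm, via λ given directly).
Ratio = 2.425e-13 / 2.345e-4 = 1.03e-9.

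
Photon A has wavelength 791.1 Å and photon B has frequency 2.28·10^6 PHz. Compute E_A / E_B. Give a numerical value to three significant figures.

1.66·10^-6

E_A = 2.511·10^-18 J (from wavelength = 791.1 Å, via E = hc/λ).
E_B = 1.511·10^-12 J (from frequency = 2.28·10^6 PHz, via E = hf).
Ratio = 2.511·10^-18 / 1.511·10^-12 = 1.66·10^-6.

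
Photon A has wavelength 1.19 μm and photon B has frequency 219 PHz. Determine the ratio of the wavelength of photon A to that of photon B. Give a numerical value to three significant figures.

λ_A = 1.190e-6 m (from wavelength = 1.19 μm, via λ given directly).
λ_B = 1.369e-9 m (from frequency = 219 PHz, via λ = c/f).
Ratio = 1.190e-6 / 1.369e-9 = 869.

869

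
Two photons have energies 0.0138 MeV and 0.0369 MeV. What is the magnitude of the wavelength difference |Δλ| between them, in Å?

0.562 Å

Using λ = hc/E: λ₁ = 8.984 × 10^-11 m, λ₂ = 3.360 × 10^-11 m.
|Δλ| = |8.984 × 10^-11 − 3.360 × 10^-11| = 5.62 × 10^-11 m = 0.562 Å.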